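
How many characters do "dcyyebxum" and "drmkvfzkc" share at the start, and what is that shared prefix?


String 1: 'dcyyebxum'
String 2: 'drmkvfzkc'
Compare position by position:
pos 0: 'd' vs 'd' match
pos 1: 'c' vs 'r' differ -> stop
Longest common prefix: "d" (length 1)


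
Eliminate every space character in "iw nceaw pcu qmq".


Input string: 'iw nceaw pcu qmq'
Operation: remove all spaces
Words: 'iw', 'nceaw', 'pcu', 'qmq'
Join without spaces: iwnceawpcuqmq


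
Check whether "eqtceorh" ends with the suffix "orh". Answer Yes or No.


Input string: 'eqtceorh'
Suffix to check: 'orh'
Last 3 characters of input: 'orh'
Match: True
Result: Yes


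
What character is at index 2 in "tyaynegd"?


Input string: 'tyaynegd'
Operation: get character at index 2
Index mapping: s[0]='t', s[1]='y', s[2]='a'
Result: 'a'


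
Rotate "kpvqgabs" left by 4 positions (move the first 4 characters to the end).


Input: 'kpvqgabs', shift = 4
Operation: split at index 4 and swap parts
Front part s[0:4] = 'kpvq'
Back part s[4:] = 'gabs'
Rotated = back + front = 'gabs' + 'kpvq'
Result: gabskpvq


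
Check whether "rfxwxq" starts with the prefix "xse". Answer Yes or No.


Input string: 'rfxwxq'
Prefix to check: 'xse'
First 3 characters of input: 'rfx'
Match: False
Result: No


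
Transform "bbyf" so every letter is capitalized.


Input string: 'bbyf'
Operation: convert each letter to uppercase
Mapping: 'b'->'B', 'b'->'B', 'y'->'Y', 'f'->'F'
Result: BBYF


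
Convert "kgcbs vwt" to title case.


Input string: 'kgcbs vwt'
Operation: capitalize first letter of each word
Word transformations: 'kgcbs'->'Kgcbs', 'vwt'->'Vwt'
Result: Kgcbs Vwt


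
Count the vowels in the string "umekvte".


Input string: 'umekvte'
Operation: count vowels (a, e, i, o, u)
Scan: s[0]='u' (vowel), s[1]='m', s[2]='e' (vowel), s[3]='k', s[4]='v', s[5]='t', s[6]='e' (vowel)
Vowels found: 3
Result: 3


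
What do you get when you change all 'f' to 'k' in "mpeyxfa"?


Input string: 'mpeyxfa'
Operation: replace 'f' with 'k'
Positions of 'f': 5
After replacement: mpeyxka


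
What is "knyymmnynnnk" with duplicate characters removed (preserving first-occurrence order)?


Input: 'knyymmnynnnk'
Operation: keep first occurrence of each character
Scan: s[0]='k' new -> keep; s[1]='n' new -> keep; s[2]='y' new -> keep; s[3]='y' seen -> skip; s[4]='m' new -> keep; s[5]='m' seen -> skip; s[6]='n' seen -> skip; s[7]='y' seen -> skip; s[8]='n' seen -> skip; s[9]='n' seen -> skip; s[10]='n' seen -> skip; s[11]='k' seen -> skip
Result: knym


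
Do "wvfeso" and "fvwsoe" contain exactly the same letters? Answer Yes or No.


String 1: 'wvfeso' -> sorted: 'efosvw'
String 2: 'fvwsoe' -> sorted: 'efosvw'
Compare sorted forms: 'efosvw' == 'efosvw'
Anagram: Yes


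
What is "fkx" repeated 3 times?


Input string: 'fkx'
Operation: repeat 3 times
Concatenation: 'fkx' + 'fkx' + 'fkx'
Result: fkxfkxfkx


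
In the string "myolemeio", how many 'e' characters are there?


Input string: 'myolemeio'
Target character: 'e'
Scan each position: s[4]='e', s[6]='e'
Matches found at indices: 4, 6
Total: 2


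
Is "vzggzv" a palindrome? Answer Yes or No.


Input string: 'vzggzv'
Reversed: 'vzggzv'
Compare pairs: s[0]='v' vs s[5]='v' (match), s[1]='z' vs s[4]='z' (match), s[2]='g' vs s[3]='g' (match)
Palindrome: Yes


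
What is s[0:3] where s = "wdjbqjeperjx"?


Input string: 'wdjbqjeperjx'
Operation: slice [0:3]
Extract characters: s[0]='w', s[1]='d', s[2]='j'
Result: wdj


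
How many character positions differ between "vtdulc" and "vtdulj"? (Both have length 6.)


String 1: 'vtdulc'
String 2: 'vtdulj'
Compare each position: pos 0: 'v'=='v', pos 1: 't'=='t', pos 2: 'd'=='d', pos 3: 'u'=='u', pos 4: 'l'=='l', pos 5: 'c'!='j'
Differing positions: 1
Hamming distance: 1


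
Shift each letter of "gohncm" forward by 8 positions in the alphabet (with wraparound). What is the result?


Input: 'gohncm', shift = 8
Operation: for each letter, (position + 8) mod 26
Mapping: 'g'(6+8=14)->'o', 'o'(14+8=22)->'w', 'h'(7+8=15)->'p', 'n'(13+8=21)->'v', 'c'(2+8=10)->'k', 'm'(12+8=20)->'u'
Result: owpvku


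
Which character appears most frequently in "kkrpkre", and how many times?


Input: 'kkrpkre'
Operation: tally each character
Counts: 'e':1, 'k':3, 'p':1, 'r':2
Maximum: 'k' appears 3 times


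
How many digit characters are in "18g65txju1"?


Input string: '18g65txju1'
Operation: count digit characters (0-9)
Scan: '1'(digit), '8'(digit), 'g', '6'(digit), '5'(digit), 't', 'x', 'j', 'u', '1'(digit)
Digits found: 5
Result: 5


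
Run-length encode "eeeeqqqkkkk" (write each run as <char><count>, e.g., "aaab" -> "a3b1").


Input: 'eeeeqqqkkkk'
Operation: identify consecutive runs
Runs: 'eeee' -> e4, 'qqq' -> q3, 'kkkk' -> k4
Encoded: e4q3k4


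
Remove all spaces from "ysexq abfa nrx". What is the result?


Input string: 'ysexq abfa nrx'
Operation: remove all spaces
Words: 'ysexq', 'abfa', 'nrx'
Join without spaces: ysexqabfanrx


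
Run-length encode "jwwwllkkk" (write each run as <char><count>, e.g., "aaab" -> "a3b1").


Input: 'jwwwllkkk'
Operation: identify consecutive runs
Runs: 'j' -> j1, 'www' -> w3, 'll' -> l2, 'kkk' -> k3
Encoded: j1w3l2k3


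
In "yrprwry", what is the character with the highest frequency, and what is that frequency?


Input: 'yrprwry'
Operation: tally each character
Counts: 'p':1, 'r':3, 'w':1, 'y':2
Maximum: 'r' appears 3 times


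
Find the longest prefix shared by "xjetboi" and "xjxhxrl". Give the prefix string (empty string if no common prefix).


String 1: 'xjetboi'
String 2: 'xjxhxrl'
Compare position by position:
pos 0: 'x' vs 'x' match
pos 1: 'j' vs 'j' match
pos 2: 'e' vs 'x' differ -> stop
Longest common prefix: "xj" (length 2)


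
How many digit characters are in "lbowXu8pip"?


Input string: 'lbowXu8pip'
Operation: count digit characters (0-9)
Scan: 'l', 'b', 'o', 'w', 'X', 'u', '8'(digit), 'p', 'i', 'p'
Digits found: 1
Result: 1


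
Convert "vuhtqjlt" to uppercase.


Input string: 'vuhtqjlt'
Operation: convert each letter to uppercase
Mapping: 'v'->'V', 'u'->'U', 'h'->'H', 't'->'T', 'q'->'Q', 'j'->'J', 'l'->'L', 't'->'T'
Result: VUHTQJLT


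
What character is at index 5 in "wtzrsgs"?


Input string: 'wtzrsgs'
Operation: get character at index 5
Index mapping: s[0]='w', s[1]='t', s[2]='z', s[3]='r', s[4]='s', s[5]='g'
Result: 'g'


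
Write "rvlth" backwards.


Input string: 'rvlth'
Operation: reverse character order
Original order: 'r' -> 'v' -> 'l' -> 't' -> 'h'
Reversed order: 'h' -> 't' -> 'l' -> 'v' -> 'r'
Result: htlvr


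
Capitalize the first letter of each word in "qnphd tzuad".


Input string: 'qnphd tzuad'
Operation: capitalize first letter of each word
Word transformations: 'qnphd'->'Qnphd', 'tzuad'->'Tzuad'
Result: Qnphd Tzuad


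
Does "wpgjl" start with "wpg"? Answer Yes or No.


Input string: 'wpgjl'
Prefix to check: 'wpg'
First 3 characters of input: 'wpg'
Match: True
Result: Yes


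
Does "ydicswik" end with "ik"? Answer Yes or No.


Input string: 'ydicswik'
Suffix to check: 'ik'
Last 2 characters of input: 'ik'
Match: True
Result: Yes


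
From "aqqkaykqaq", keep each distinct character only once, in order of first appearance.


Input: 'aqqkaykqaq'
Operation: keep first occurrence of each character
Scan: s[0]='a' new -> keep; s[1]='q' new -> keep; s[2]='q' seen -> skip; s[3]='k' new -> keep; s[4]='a' seen -> skip; s[5]='y' new -> keep; s[6]='k' seen -> skip; s[7]='q' seen -> skip; s[8]='a' seen -> skip; s[9]='q' seen -> skip
Result: aqky


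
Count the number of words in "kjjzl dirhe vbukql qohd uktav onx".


Input string: 'kjjzl dirhe vbukql qohd uktav onx'
Operation: split by spaces
Words found: 'kjjzl', 'dirhe', 'vbukql', 'qohd', 'uktav', 'onx'
Word count: 6


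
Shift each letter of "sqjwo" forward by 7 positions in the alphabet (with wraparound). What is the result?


Input: 'sqjwo', shift = 7
Operation: for each letter, (position + 7) mod 26
Mapping: 's'(18+7=25)->'z', 'q'(16+7=23)->'x', 'j'(9+7=16)->'q', 'w'(22+7=29, 29 mod 26=3)->'d', 'o'(14+7=21)->'v'
Result: zxqdv


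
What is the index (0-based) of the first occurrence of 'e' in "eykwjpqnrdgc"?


Input string: 'eykwjpqnrdgc'
Target: 'e'
Scanning left to right: s[0]='e'
First match at index: 0


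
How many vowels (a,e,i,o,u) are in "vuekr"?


Input string: 'vuekr'
Operation: count vowels (a, e, i, o, u)
Scan: s[0]='v', s[1]='u' (vowel), s[2]='e' (vowel), s[3]='k', s[4]='r'
Vowels found: 2
Result: 2


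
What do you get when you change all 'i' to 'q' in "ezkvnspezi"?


Input string: 'ezkvnspezi'
Operation: replace 'i' with 'q'
Positions of 'i': 9
After replacement: ezkvnspezq


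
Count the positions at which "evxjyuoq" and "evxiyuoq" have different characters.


String 1: 'evxjyuoq'
String 2: 'evxiyuoq'
Compare each position: pos 0: 'e'=='e', pos 1: 'v'=='v', pos 2: 'x'=='x', pos 3: 'j'!='i', pos 4: 'y'=='y', pos 5: 'u'=='u', pos 6: 'o'=='o', pos 7: 'q'=='q'
Differing positions: 1
Hamming distance: 1


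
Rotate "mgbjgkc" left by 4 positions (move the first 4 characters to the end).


Input: 'mgbjgkc', shift = 4
Operation: split at index 4 and swap parts
Front part s[0:4] = 'mgbj'
Back part s[4:] = 'gkc'
Rotated = back + front = 'gkc' + 'mgbj'
Result: gkcmgbj


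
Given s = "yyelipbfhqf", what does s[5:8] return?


Input string: 'yyelipbfhqf'
Operation: slice [5:8]
Extract characters: s[5]='p', s[6]='b', s[7]='f'
Result: pbf


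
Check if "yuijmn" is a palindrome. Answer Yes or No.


Input string: 'yuijmn'
Reversed: 'nmjiuy'
Compare pairs: s[0]='y' vs s[5]='n' (mismatch), s[1]='u' vs s[4]='m' (mismatch), s[2]='i' vs s[3]='j' (mismatch)
Palindrome: No


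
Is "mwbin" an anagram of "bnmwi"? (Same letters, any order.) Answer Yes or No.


String 1: 'bnmwi' -> sorted: 'bimnw'
String 2: 'mwbin' -> sorted: 'bimnw'
Compare sorted forms: 'bimnw' == 'bimnw'
Anagram: Yes


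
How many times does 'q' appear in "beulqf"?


Input string: 'beulqf'
Target character: 'q'
Scan each position: s[4]='q'
Matches found at indices: 4
Total: 1


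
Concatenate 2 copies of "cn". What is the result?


Input string: 'cn'
Operation: repeat 2 times
Concatenation: 'cn' + 'cn'
Result: cncn


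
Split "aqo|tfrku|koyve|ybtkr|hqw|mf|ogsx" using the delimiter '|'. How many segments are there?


Input string: 'aqo|tfrku|koyve|ybtkr|hqw|mf|ogsx'
Delimiter: '|'
Split result: 'aqo', 'tfrku', 'koyve', 'ybtkr', 'hqw', 'mf', 'ogsx'
Number of parts: 7


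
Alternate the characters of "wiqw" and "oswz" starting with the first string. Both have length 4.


String 1: 'wiqw'
String 2: 'oswz'
Operation: alternate characters
Pairs: 'w'+'o', 'i'+'s', 'q'+'w', 'w'+'z'
Result: woisqwwz


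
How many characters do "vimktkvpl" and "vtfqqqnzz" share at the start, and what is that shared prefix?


String 1: 'vimktkvpl'
String 2: 'vtfqqqnzz'
Compare position by position:
pos 0: 'v' vs 'v' match
pos 1: 'i' vs 't' differ -> stop
Longest common prefix: "v" (length 1)


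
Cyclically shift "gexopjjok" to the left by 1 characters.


Input: 'gexopjjok', shift = 1
Operation: split at index 1 and swap parts
Front part s[0:1] = 'g'
Back part s[1:] = 'exopjjok'
Rotated = back + front = 'exopjjok' + 'g'
Result: exopjjokg


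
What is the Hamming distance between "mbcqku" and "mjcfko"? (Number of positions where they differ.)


String 1: 'mbcqku'
String 2: 'mjcfko'
Compare each position: pos 0: 'm'=='m', pos 1: 'b'!='j', pos 2: 'c'=='c', pos 3: 'q'!='f', pos 4: 'k'=='k', pos 5: 'u'!='o'
Differing positions: 3
Hamming distance: 3


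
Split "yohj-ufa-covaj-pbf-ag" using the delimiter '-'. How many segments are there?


Input string: 'yohj-ufa-covaj-pbf-ag'
Delimiter: '-'
Split result: 'yohj', 'ufa', 'covaj', 'pbf', 'ag'
Number of parts: 5


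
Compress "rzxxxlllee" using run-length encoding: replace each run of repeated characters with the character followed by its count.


Input: 'rzxxxlllee'
Operation: identify consecutive runs
Runs: 'r' -> r1, 'z' -> z1, 'xxx' -> x3, 'lll' -> l3, 'ee' -> e2
Encoded: r1z1x3l3e2


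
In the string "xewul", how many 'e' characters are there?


Input string: 'xewul'
Target character: 'e'
Scan each position: s[1]='e'
Matches found at indices: 1
Total: 1


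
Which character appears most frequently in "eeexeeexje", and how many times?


Input: 'eeexeeexje'
Operation: tally each character
Counts: 'e':7, 'j':1, 'x':2
Maximum: 'e' appears 7 times


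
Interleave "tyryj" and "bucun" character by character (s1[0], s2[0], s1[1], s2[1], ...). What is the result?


String 1: 'tyryj'
String 2: 'bucun'
Operation: alternate characters
Pairs: 't'+'b', 'y'+'u', 'r'+'c', 'y'+'u', 'j'+'n'
Result: tbyurcyujn


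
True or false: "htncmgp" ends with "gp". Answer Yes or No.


Input string: 'htncmgp'
Suffix to check: 'gp'
Last 2 characters of input: 'gp'
Match: True
Result: Yes


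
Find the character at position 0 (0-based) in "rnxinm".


Input string: 'rnxinm'
Operation: get character at index 0
Index mapping: s[0]='r'
Result: 'r'


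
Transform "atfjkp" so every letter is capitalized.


Input string: 'atfjkp'
Operation: convert each letter to uppercase
Mapping: 'a'->'A', 't'->'T', 'f'->'F', 'j'->'J', 'k'->'K', 'p'->'P'
Result: ATFJKP


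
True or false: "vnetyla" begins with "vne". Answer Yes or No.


Input string: 'vnetyla'
Prefix to check: 'vne'
First 3 characters of input: 'vne'
Match: True
Result: Yes


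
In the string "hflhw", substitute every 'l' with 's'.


Input string: 'hflhw'
Operation: replace 'l' with 's'
Positions of 'l': 2
After replacement: hfshw


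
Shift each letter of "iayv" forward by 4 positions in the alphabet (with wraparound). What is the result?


Input: 'iayv', shift = 4
Operation: for each letter, (position + 4) mod 26
Mapping: 'i'(8+4=12)->'m', 'a'(0+4=4)->'e', 'y'(24+4=28, 28 mod 26=2)->'c', 'v'(21+4=25)->'z'
Result: mecz


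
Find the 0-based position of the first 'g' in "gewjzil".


Input string: 'gewjzil'
Target: 'g'
Scanning left to right: s[0]='g'
First match at index: 0


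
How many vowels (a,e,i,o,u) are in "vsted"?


Input string: 'vsted'
Operation: count vowels (a, e, i, o, u)
Scan: s[0]='v', s[1]='s', s[2]='t', s[3]='e' (vowel), s[4]='d'
Vowels found: 1
Result: 1


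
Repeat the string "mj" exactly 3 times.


Input string: 'mj'
Operation: repeat 3 times
Concatenation: 'mj' + 'mj' + 'mj'
Result: mjmjmj


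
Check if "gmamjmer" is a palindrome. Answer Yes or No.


Input string: 'gmamjmer'
Reversed: 'remjmamg'
Compare pairs: s[0]='g' vs s[7]='r' (mismatch), s[1]='m' vs s[6]='e' (mismatch), s[2]='a' vs s[5]='m' (mismatch), s[3]='m' vs s[4]='j' (mismatch)
Palindrome: No


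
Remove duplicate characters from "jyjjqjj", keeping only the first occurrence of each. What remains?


Input: 'jyjjqjj'
Operation: keep first occurrence of each character
Scan: s[0]='j' new -> keep; s[1]='y' new -> keep; s[2]='j' seen -> skip; s[3]='j' seen -> skip; s[4]='q' new -> keep; s[5]='j' seen -> skip; s[6]='j' seen -> skip
Result: jyq


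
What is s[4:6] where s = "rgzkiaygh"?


Input string: 'rgzkiaygh'
Operation: slice [4:6]
Extract characters: s[4]='i', s[5]='a'
Result: ia


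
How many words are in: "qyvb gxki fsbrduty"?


Input string: 'qyvb gxki fsbrduty'
Operation: split by spaces
Words found: 'qyvb', 'gxki', 'fsbrduty'
Word count: 3


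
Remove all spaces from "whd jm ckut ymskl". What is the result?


Input string: 'whd jm ckut ymskl'
Operation: remove all spaces
Words: 'whd', 'jm', 'ckut', 'ymskl'
Join without spaces: whdjmckutymskl


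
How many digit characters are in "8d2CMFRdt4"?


Input string: '8d2CMFRdt4'
Operation: count digit characters (0-9)
Scan: '8'(digit), 'd', '2'(digit), 'C', 'M', 'F', 'R', 'd', 't', '4'(digit)
Digits found: 3
Result: 3


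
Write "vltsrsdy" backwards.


Input string: 'vltsrsdy'
Operation: reverse character order
Original order: 'v' -> 'l' -> 't' -> 's' -> 'r' -> 's' -> 'd' -> 'y'
Reversed order: 'y' -> 'd' -> 's' -> 'r' -> 's' -> 't' -> 'l' -> 'v'
Result: ydsrstlv


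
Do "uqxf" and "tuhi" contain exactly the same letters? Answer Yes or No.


String 1: 'uqxf' -> sorted: 'fqux'
String 2: 'tuhi' -> sorted: 'hitu'
Compare sorted forms: 'fqux' != 'hitu'
Anagram: No


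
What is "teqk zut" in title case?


Input string: 'teqk zut'
Operation: capitalize first letter of each word
Word transformations: 'teqk'->'Teqk', 'zut'->'Zut'
Result: Teqk Zut


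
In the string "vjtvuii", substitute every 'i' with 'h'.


Input string: 'vjtvuii'
Operation: replace 'i' with 'h'
Positions of 'i': 5, 6
After replacement: vjtvuhh


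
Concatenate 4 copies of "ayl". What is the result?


Input string: 'ayl'
Operation: repeat 4 times
Concatenation: 'ayl' + 'ayl' + 'ayl' + 'ayl'
Result: aylaylaylayl


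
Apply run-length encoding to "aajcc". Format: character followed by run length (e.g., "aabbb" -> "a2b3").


Input: 'aajcc'
Operation: identify consecutive runs
Runs: 'aa' -> a2, 'j' -> j1, 'cc' -> c2
Encoded: a2j1c2


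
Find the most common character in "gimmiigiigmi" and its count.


Input: 'gimmiigiigmi'
Operation: tally each character
Counts: 'g':3, 'i':6, 'm':3
Maximum: 'i' appears 6 times


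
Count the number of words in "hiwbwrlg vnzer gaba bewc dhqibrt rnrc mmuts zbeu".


Input string: 'hiwbwrlg vnzer gaba bewc dhqibrt rnrc mmuts zbeu'
Operation: split by spaces
Words found: 'hiwbwrlg', 'vnzer', 'gaba', 'bewc', 'dhqibrt', 'rnrc', 'mmuts', 'zbeu'
Word count: 8


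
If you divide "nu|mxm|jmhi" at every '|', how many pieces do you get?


Input string: 'nu|mxm|jmhi'
Delimiter: '|'
Split result: 'nu', 'mxm', 'jmhi'
Number of parts: 3


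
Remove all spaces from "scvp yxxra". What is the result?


Input string: 'scvp yxxra'
Operation: remove all spaces
Words: 'scvp', 'yxxra'
Join without spaces: scvpyxxra


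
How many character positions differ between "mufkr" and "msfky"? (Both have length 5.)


String 1: 'mufkr'
String 2: 'msfky'
Compare each position: pos 0: 'm'=='m', pos 1: 'u'!='s', pos 2: 'f'=='f', pos 3: 'k'=='k', pos 4: 'r'!='y'
Differing positions: 2
Hamming distance: 2


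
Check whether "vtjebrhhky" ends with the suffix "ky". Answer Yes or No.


Input string: 'vtjebrhhky'
Suffix to check: 'ky'
Last 2 characters of input: 'ky'
Match: True
Result: Yes


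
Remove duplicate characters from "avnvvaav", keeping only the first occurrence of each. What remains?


Input: 'avnvvaav'
Operation: keep first occurrence of each character
Scan: s[0]='a' new -> keep; s[1]='v' new -> keep; s[2]='n' new -> keep; s[3]='v' seen -> skip; s[4]='v' seen -> skip; s[5]='a' seen -> skip; s[6]='a' seen -> skip; s[7]='v' seen -> skip
Result: avn


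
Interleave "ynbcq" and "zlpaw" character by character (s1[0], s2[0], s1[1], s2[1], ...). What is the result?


String 1: 'ynbcq'
String 2: 'zlpaw'
Operation: alternate characters
Pairs: 'y'+'z', 'n'+'l', 'b'+'p', 'c'+'a', 'q'+'w'
Result: yznlbpcaqw


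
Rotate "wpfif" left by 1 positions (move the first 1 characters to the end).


Input: 'wpfif', shift = 1
Operation: split at index 1 and swap parts
Front part s[0:1] = 'w'
Back part s[1:] = 'pfif'
Rotated = back + front = 'pfif' + 'w'
Result: pfifw


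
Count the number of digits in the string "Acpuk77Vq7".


Input string: 'Acpuk77Vq7'
Operation: count digit characters (0-9)
Scan: 'A', 'c', 'p', 'u', 'k', '7'(digit), '7'(digit), 'V', 'q', '7'(digit)
Digits found: 3
Result: 3


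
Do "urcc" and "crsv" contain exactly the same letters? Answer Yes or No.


String 1: 'urcc' -> sorted: 'ccru'
String 2: 'crsv' -> sorted: 'crsv'
Compare sorted forms: 'ccru' != 'crsv'
Anagram: No


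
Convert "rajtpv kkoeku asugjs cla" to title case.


Input string: 'rajtpv kkoeku asugjs cla'
Operation: capitalize first letter of each word
Word transformations: 'rajtpv'->'Rajtpv', 'kkoeku'->'Kkoeku', 'asugjs'->'Asugjs', 'cla'->'Cla'
Result: Rajtpv Kkoeku Asugjs Cla


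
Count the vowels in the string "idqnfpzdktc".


Input string: 'idqnfpzdktc'
Operation: count vowels (a, e, i, o, u)
Scan: s[0]='i' (vowel), s[1]='d', s[2]='q', s[3]='n', s[4]='f', s[5]='p', s[6]='z', s[7]='d', s[8]='k', s[9]='t', s[10]='c'
Vowels found: 1
Result: 1


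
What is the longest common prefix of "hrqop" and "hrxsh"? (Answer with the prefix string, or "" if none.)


String 1: 'hrqop'
String 2: 'hrxsh'
Compare position by position:
pos 0: 'h' vs 'h' match
pos 1: 'r' vs 'r' match
pos 2: 'q' vs 'x' differ -> stop
Longest common prefix: "hr" (length 2)


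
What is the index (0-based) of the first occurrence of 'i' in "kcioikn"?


Input string: 'kcioikn'
Target: 'i'
Scanning left to right: s[0]='k', s[1]='c', s[2]='i'
First match at index: 2


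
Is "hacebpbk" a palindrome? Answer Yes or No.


Input string: 'hacebpbk'
Reversed: 'kbpbecah'
Compare pairs: s[0]='h' vs s[7]='k' (mismatch), s[1]='a' vs s[6]='b' (mismatch), s[2]='c' vs s[5]='p' (mismatch), s[3]='e' vs s[4]='b' (mismatch)
Palindrome: No


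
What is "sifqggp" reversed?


Input string: 'sifqggp'
Operation: reverse character order
Original order: 's' -> 'i' -> 'f' -> 'q' -> 'g' -> 'g' -> 'p'
Reversed order: 'p' -> 'g' -> 'g' -> 'q' -> 'f' -> 'i' -> 's'
Result: pggqfis


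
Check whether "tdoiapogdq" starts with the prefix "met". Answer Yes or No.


Input string: 'tdoiapogdq'
Prefix to check: 'met'
First 3 characters of input: 'tdo'
Match: False
Result: No


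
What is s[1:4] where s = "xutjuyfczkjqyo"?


Input string: 'xutjuyfczkjqyo'
Operation: slice [1:4]
Extract characters: s[1]='u', s[2]='t', s[3]='j'
Result: utj


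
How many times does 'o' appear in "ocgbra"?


Input string: 'ocgbra'
Target character: 'o'
Scan each position: s[0]='o'
Matches found at indices: 0
Total: 1


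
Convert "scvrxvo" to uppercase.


Input string: 'scvrxvo'
Operation: convert each letter to uppercase
Mapping: 's'->'S', 'c'->'C', 'v'->'V', 'r'->'R', 'x'->'X', 'v'->'V', 'o'->'O'
Result: SCVRXVO


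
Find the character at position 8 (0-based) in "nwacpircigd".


Input string: 'nwacpircigd'
Operation: get character at index 8
Index mapping: s[0]='n', s[1]='w', s[2]='a', s[3]='c', s[4]='p', s[5]='i', s[6]='r', s[7]='c', s[8]='i'
Result: 'i'


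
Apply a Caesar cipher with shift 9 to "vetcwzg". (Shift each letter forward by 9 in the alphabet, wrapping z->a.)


Input: 'vetcwzg', shift = 9
Operation: for each letter, (position + 9) mod 26
Mapping: 'v'(21+9=30, 30 mod 26=4)->'e', 'e'(4+9=13)->'n', 't'(19+9=28, 28 mod 26=2)->'c', 'c'(2+9=11)->'l', 'w'(22+9=31, 31 mod 26=5)->'f', 'z'(25+9=34, 34 mod 26=8)->'i', 'g'(6+9=15)->'p'
Result: enclfip


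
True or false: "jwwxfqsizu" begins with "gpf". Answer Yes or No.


Input string: 'jwwxfqsizu'
Prefix to check: 'gpf'
First 3 characters of input: 'jww'
Match: False
Result: No


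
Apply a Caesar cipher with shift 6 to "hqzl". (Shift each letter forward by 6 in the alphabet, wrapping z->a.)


Input: 'hqzl', shift = 6
Operation: for each letter, (position + 6) mod 26
Mapping: 'h'(7+6=13)->'n', 'q'(16+6=22)->'w', 'z'(25+6=31, 31 mod 26=5)->'f', 'l'(11+6=17)->'r'
Result: nwfr


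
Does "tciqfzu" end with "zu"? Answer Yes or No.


Input string: 'tciqfzu'
Suffix to check: 'zu'
Last 2 characters of input: 'zu'
Match: True
Result: Yes


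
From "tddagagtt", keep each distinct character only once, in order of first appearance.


Input: 'tddagagtt'
Operation: keep first occurrence of each character
Scan: s[0]='t' new -> keep; s[1]='d' new -> keep; s[2]='d' seen -> skip; s[3]='a' new -> keep; s[4]='g' new -> keep; s[5]='a' seen -> skip; s[6]='g' seen -> skip; s[7]='t' seen -> skip; s[8]='t' seen -> skip
Result: tdag


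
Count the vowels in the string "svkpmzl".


Input string: 'svkpmzl'
Operation: count vowels (a, e, i, o, u)
Scan: s[0]='s', s[1]='v', s[2]='k', s[3]='p', s[4]='m', s[5]='z', s[6]='l'
Vowels found: 0
Result: 0


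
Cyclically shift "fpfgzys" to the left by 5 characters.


Input: 'fpfgzys', shift = 5
Operation: split at index 5 and swap parts
Front part s[0:5] = 'fpfgz'
Back part s[5:] = 'ys'
Rotated = back + front = 'ys' + 'fpfgz'
Result: ysfpfgz


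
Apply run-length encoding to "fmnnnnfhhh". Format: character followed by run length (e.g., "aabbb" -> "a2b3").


Input: 'fmnnnnfhhh'
Operation: identify consecutive runs
Runs: 'f' -> f1, 'm' -> m1, 'nnnn' -> n4, 'f' -> f1, 'hhh' -> h3
Encoded: f1m1n4f1h3


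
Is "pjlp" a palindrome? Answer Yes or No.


Input string: 'pjlp'
Reversed: 'pljp'
Compare pairs: s[0]='p' vs s[3]='p' (match), s[1]='j' vs s[2]='l' (mismatch)
Palindrome: No


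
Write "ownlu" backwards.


Input string: 'ownlu'
Operation: reverse character order
Original order: 'o' -> 'w' -> 'n' -> 'l' -> 'u'
Reversed order: 'u' -> 'l' -> 'n' -> 'w' -> 'o'
Result: ulnwo


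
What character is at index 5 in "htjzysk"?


Input string: 'htjzysk'
Operation: get character at index 5
Index mapping: s[0]='h', s[1]='t', s[2]='j', s[3]='z', s[4]='y', s[5]='s'
Result: 's'


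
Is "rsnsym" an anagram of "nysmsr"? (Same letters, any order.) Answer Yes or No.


String 1: 'nysmsr' -> sorted: 'mnrssy'
String 2: 'rsnsym' -> sorted: 'mnrssy'
Compare sorted forms: 'mnrssy' == 'mnrssy'
Anagram: Yes


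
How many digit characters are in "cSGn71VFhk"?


Input string: 'cSGn71VFhk'
Operation: count digit characters (0-9)
Scan: 'c', 'S', 'G', 'n', '7'(digit), '1'(digit), 'V', 'F', 'h', 'k'
Digits found: 2
Result: 2


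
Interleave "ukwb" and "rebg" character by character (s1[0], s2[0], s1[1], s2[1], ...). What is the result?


String 1: 'ukwb'
String 2: 'rebg'
Operation: alternate characters
Pairs: 'u'+'r', 'k'+'e', 'w'+'b', 'b'+'g'
Result: urkewbbg


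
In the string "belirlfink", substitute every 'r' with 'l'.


Input string: 'belirlfink'
Operation: replace 'r' with 'l'
Positions of 'r': 4
After replacement: belillfink


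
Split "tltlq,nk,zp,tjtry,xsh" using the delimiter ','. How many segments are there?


Input string: 'tltlq,nk,zp,tjtry,xsh'
Delimiter: ','
Split result: 'tltlq', 'nk', 'zp', 'tjtry', 'xsh'
Number of parts: 5


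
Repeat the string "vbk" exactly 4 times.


Input string: 'vbk'
Operation: repeat 4 times
Concatenation: 'vbk' + 'vbk' + 'vbk' + 'vbk'
Result: vbkvbkvbkvbk


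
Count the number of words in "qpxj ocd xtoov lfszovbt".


Input string: 'qpxj ocd xtoov lfszovbt'
Operation: split by spaces
Words found: 'qpxj', 'ocd', 'xtoov', 'lfszovbt'
Word count: 4


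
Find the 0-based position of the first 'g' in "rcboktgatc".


Input string: 'rcboktgatc'
Target: 'g'
Scanning left to right: s[0]='r', s[1]='c', s[2]='b', s[3]='o', s[4]='k', s[5]='t', s[6]='g'
First match at index: 6


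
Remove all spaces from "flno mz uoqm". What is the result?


Input string: 'flno mz uoqm'
Operation: remove all spaces
Words: 'flno', 'mz', 'uoqm'
Join without spaces: flnomzuoqm


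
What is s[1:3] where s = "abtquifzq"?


Input string: 'abtquifzq'
Operation: slice [1:3]
Extract characters: s[1]='b', s[2]='t'
Result: bt


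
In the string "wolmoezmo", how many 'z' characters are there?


Input string: 'wolmoezmo'
Target character: 'z'
Scan each position: s[6]='z'
Matches found at indices: 6
Total: 1


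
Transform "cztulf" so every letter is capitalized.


Input string: 'cztulf'
Operation: convert each letter to uppercase
Mapping: 'c'->'C', 'z'->'Z', 't'->'T', 'u'->'U', 'l'->'L', 'f'->'F'
Result: CZTULF


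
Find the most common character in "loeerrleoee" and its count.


Input: 'loeerrleoee'
Operation: tally each character
Counts: 'e':5, 'l':2, 'o':2, 'r':2
Maximum: 'e' appears 5 times


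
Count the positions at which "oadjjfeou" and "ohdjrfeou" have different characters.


String 1: 'oadjjfeou'
String 2: 'ohdjrfeou'
Compare each position: pos 0: 'o'=='o', pos 1: 'a'!='h', pos 2: 'd'=='d', pos 3: 'j'=='j', pos 4: 'j'!='r', pos 5: 'f'=='f', pos 6: 'e'=='e', pos 7: 'o'=='o', pos 8: 'u'=='u'
Differing positions: 2
Hamming distance: 2


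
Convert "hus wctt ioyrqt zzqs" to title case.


Input string: 'hus wctt ioyrqt zzqs'
Operation: capitalize first letter of each word
Word transformations: 'hus'->'Hus', 'wctt'->'Wctt', 'ioyrqt'->'Ioyrqt', 'zzqs'->'Zzqs'
Result: Hus Wctt Ioyrqt Zzqs


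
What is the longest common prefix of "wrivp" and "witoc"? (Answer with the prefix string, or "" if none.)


String 1: 'wrivp'
String 2: 'witoc'
Compare position by position:
pos 0: 'w' vs 'w' match
pos 1: 'r' vs 'i' differ -> stop
Longest common prefix: "w" (length 1)


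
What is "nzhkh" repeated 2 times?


Input string: 'nzhkh'
Operation: repeat 2 times
Concatenation: 'nzhkh' + 'nzhkh'
Result: nzhkhnzhkh


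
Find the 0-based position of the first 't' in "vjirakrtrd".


Input string: 'vjirakrtrd'
Target: 't'
Scanning left to right: s[0]='v', s[1]='j', s[2]='i', s[3]='r', s[4]='a', s[5]='k', s[6]='r', s[7]='t'
First match at index: 7


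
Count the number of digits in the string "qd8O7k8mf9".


Input string: 'qd8O7k8mf9'
Operation: count digit characters (0-9)
Scan: 'q', 'd', '8'(digit), 'O', '7'(digit), 'k', '8'(digit), 'm', 'f', '9'(digit)
Digits found: 4
Result: 4


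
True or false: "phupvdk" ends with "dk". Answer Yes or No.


Input string: 'phupvdk'
Suffix to check: 'dk'
Last 2 characters of input: 'dk'
Match: True
Result: Yes


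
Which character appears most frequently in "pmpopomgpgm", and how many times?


Input: 'pmpopomgpgm'
Operation: tally each character
Counts: 'g':2, 'm':3, 'o':2, 'p':4
Maximum: 'p' appears 4 times


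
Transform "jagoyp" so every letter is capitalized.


Input string: 'jagoyp'
Operation: convert each letter to uppercase
Mapping: 'j'->'J', 'a'->'A', 'g'->'G', 'o'->'O', 'y'->'Y', 'p'->'P'
Result: JAGOYP


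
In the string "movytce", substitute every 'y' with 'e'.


Input string: 'movytce'
Operation: replace 'y' with 'e'
Positions of 'y': 3
After replacement: movetce


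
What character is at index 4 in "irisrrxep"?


Input string: 'irisrrxep'
Operation: get character at index 4
Index mapping: s[0]='i', s[1]='r', s[2]='i', s[3]='s', s[4]='r'
Result: 'r'


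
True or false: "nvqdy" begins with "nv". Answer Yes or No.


Input string: 'nvqdy'
Prefix to check: 'nv'
First 2 characters of input: 'nv'
Match: True
Result: Yes


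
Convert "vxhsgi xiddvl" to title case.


Input string: 'vxhsgi xiddvl'
Operation: capitalize first letter of each word
Word transformations: 'vxhsgi'->'Vxhsgi', 'xiddvl'->'Xiddvl'
Result: Vxhsgi Xiddvl


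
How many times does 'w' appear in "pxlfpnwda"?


Input string: 'pxlfpnwda'
Target character: 'w'
Scan each position: s[6]='w'
Matches found at indices: 6
Total: 1


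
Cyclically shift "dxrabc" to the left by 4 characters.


Input: 'dxrabc', shift = 4
Operation: split at index 4 and swap parts
Front part s[0:4] = 'dxra'
Back part s[4:] = 'bc'
Rotated = back + front = 'bc' + 'dxra'
Result: bcdxra


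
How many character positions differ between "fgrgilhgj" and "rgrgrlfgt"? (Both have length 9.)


String 1: 'fgrgilhgj'
String 2: 'rgrgrlfgt'
Compare each position: pos 0: 'f'!='r', pos 1: 'g'=='g', pos 2: 'r'=='r', pos 3: 'g'=='g', pos 4: 'i'!='r', pos 5: 'l'=='l', pos 6: 'h'!='f', pos 7: 'g'=='g', pos 8: 'j'!='t'
Differing positions: 4
Hamming distance: 4


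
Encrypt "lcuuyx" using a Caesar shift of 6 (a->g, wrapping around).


Input: 'lcuuyx', shift = 6
Operation: for each letter, (position + 6) mod 26
Mapping: 'l'(11+6=17)->'r', 'c'(2+6=8)->'i', 'u'(20+6=26, 26 mod 26=0)->'a', 'u'(20+6=26, 26 mod 26=0)->'a', 'y'(24+6=30, 30 mod 26=4)->'e', 'x'(23+6=29, 29 mod 26=3)->'d'
Result: riaaed


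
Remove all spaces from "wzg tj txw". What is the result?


Input string: 'wzg tj txw'
Operation: remove all spaces
Words: 'wzg', 'tj', 'txw'
Join without spaces: wzgtjtxw


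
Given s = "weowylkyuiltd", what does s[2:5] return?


Input string: 'weowylkyuiltd'
Operation: slice [2:5]
Extract characters: s[2]='o', s[3]='w', s[4]='y'
Result: owy


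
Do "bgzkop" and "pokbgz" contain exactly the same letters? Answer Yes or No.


String 1: 'bgzkop' -> sorted: 'bgkopz'
String 2: 'pokbgz' -> sorted: 'bgkopz'
Compare sorted forms: 'bgkopz' == 'bgkopz'
Anagram: Yes


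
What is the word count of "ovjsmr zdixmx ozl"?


Input string: 'ovjsmr zdixmx ozl'
Operation: split by spaces
Words found: 'ovjsmr', 'zdixmx', 'ozl'
Word count: 3


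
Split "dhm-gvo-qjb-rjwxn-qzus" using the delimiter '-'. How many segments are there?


Input string: 'dhm-gvo-qjb-rjwxn-qzus'
Delimiter: '-'
Split result: 'dhm', 'gvo', 'qjb', 'rjwxn', 'qzus'
Number of parts: 5


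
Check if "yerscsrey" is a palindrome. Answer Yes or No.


Input string: 'yerscsrey'
Reversed: 'yerscsrey'
Compare pairs: s[0]='y' vs s[8]='y' (match), s[1]='e' vs s[7]='e' (match), s[2]='r' vs s[6]='r' (match), s[3]='s' vs s[5]='s' (match)
Palindrome: Yes


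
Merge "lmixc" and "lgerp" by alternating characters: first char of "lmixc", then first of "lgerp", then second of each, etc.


String 1: 'lmixc'
String 2: 'lgerp'
Operation: alternate characters
Pairs: 'l'+'l', 'm'+'g', 'i'+'e', 'x'+'r', 'c'+'p'
Result: llmgiexrcp


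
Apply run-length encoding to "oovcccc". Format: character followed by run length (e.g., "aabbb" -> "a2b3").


Input: 'oovcccc'
Operation: identify consecutive runs
Runs: 'oo' -> o2, 'v' -> v1, 'cccc' -> c4
Encoded: o2v1c4


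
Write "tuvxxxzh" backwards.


Input string: 'tuvxxxzh'
Operation: reverse character order
Original order: 't' -> 'u' -> 'v' -> 'x' -> 'x' -> 'x' -> 'z' -> 'h'
Reversed order: 'h' -> 'z' -> 'x' -> 'x' -> 'x' -> 'v' -> 'u' -> 't'
Result: hzxxxvut


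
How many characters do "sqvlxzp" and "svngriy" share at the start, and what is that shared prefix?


String 1: 'sqvlxzp'
String 2: 'svngriy'
Compare position by position:
pos 0: 's' vs 's' match
pos 1: 'q' vs 'v' differ -> stop
Longest common prefix: "s" (length 1)


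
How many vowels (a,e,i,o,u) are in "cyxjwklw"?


Input string: 'cyxjwklw'
Operation: count vowels (a, e, i, o, u)
Scan: s[0]='c', s[1]='y', s[2]='x', s[3]='j', s[4]='w', s[5]='k', s[6]='l', s[7]='w'
Vowels found: 0
Result: 0


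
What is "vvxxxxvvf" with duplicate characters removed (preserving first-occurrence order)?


Input: 'vvxxxxvvf'
Operation: keep first occurrence of each character
Scan: s[0]='v' new -> keep; s[1]='v' seen -> skip; s[2]='x' new -> keep; s[3]='x' seen -> skip; s[4]='x' seen -> skip; s[5]='x' seen -> skip; s[6]='v' seen -> skip; s[7]='v' seen -> skip; s[8]='f' new -> keep
Result: vxf


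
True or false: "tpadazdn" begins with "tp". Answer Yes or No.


Input string: 'tpadazdn'
Prefix to check: 'tp'
First 2 characters of input: 'tp'
Match: True
Result: Yes


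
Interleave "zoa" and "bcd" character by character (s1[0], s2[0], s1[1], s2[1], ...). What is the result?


String 1: 'zoa'
String 2: 'bcd'
Operation: alternate characters
Pairs: 'z'+'b', 'o'+'c', 'a'+'d'
Result: zbocad


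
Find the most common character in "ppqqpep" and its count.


Input: 'ppqqpep'
Operation: tally each character
Counts: 'e':1, 'p':4, 'q':2
Maximum: 'p' appears 4 times


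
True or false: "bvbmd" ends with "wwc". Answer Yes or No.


Input string: 'bvbmd'
Suffix to check: 'wwc'
Last 3 characters of input: 'bmd'
Match: False
Result: No


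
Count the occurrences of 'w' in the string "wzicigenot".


Input string: 'wzicigenot'
Target character: 'w'
Scan each position: s[0]='w'
Matches found at indices: 0
Total: 1


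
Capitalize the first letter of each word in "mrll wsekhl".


Input string: 'mrll wsekhl'
Operation: capitalize first letter of each word
Word transformations: 'mrll'->'Mrll', 'wsekhl'->'Wsekhl'
Result: Mrll Wsekhl


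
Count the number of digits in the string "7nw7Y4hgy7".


Input string: '7nw7Y4hgy7'
Operation: count digit characters (0-9)
Scan: '7'(digit), 'n', 'w', '7'(digit), 'Y', '4'(digit), 'h', 'g', 'y', '7'(digit)
Digits found: 4
Result: 4


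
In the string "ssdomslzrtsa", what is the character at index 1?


Input string: 'ssdomslzrtsa'
Operation: get character at index 1
Index mapping: s[0]='s', s[1]='s'
Result: 's'


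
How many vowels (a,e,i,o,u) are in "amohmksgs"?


Input string: 'amohmksgs'
Operation: count vowels (a, e, i, o, u)
Scan: s[0]='a' (vowel), s[1]='m', s[2]='o' (vowel), s[3]='h', s[4]='m', s[5]='k', s[6]='s', s[7]='g', s[8]='s'
Vowels found: 2
Result: 2


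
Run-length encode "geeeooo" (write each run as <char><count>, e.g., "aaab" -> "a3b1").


Input: 'geeeooo'
Operation: identify consecutive runs
Runs: 'g' -> g1, 'eee' -> e3, 'ooo' -> o3
Encoded: g1e3o3


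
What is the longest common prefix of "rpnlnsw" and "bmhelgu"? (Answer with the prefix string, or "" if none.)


String 1: 'rpnlnsw'
String 2: 'bmhelgu'
Compare position by position:
pos 0: 'r' vs 'b' differ -> stop
Longest common prefix: "" (length 0)


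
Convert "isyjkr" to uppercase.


Input string: 'isyjkr'
Operation: convert each letter to uppercase
Mapping: 'i'->'I', 's'->'S', 'y'->'Y', 'j'->'J', 'k'->'K', 'r'->'R'
Result: ISYJKR


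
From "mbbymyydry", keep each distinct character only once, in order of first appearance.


Input: 'mbbymyydry'
Operation: keep first occurrence of each character
Scan: s[0]='m' new -> keep; s[1]='b' new -> keep; s[2]='b' seen -> skip; s[3]='y' new -> keep; s[4]='m' seen -> skip; s[5]='y' seen -> skip; s[6]='y' seen -> skip; s[7]='d' new -> keep; s[8]='r' new -> keep; s[9]='y' seen -> skip
Result: mbydr


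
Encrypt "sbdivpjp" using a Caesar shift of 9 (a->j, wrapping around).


Input: 'sbdivpjp', shift = 9
Operation: for each letter, (position + 9) mod 26
Mapping: 's'(18+9=27, 27 mod 26=1)->'b', 'b'(1+9=10)->'k', 'd'(3+9=12)->'m', 'i'(8+9=17)->'r', 'v'(21+9=30, 30 mod 26=4)->'e', 'p'(15+9=24)->'y', 'j'(9+9=18)->'s', 'p'(15+9=24)->'y'
Result: bkmreysy


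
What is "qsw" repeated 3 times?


Input string: 'qsw'
Operation: repeat 3 times
Concatenation: 'qsw' + 'qsw' + 'qsw'
Result: qswqswqsw


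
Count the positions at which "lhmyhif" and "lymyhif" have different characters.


String 1: 'lhmyhif'
String 2: 'lymyhif'
Compare each position: pos 0: 'l'=='l', pos 1: 'h'!='y', pos 2: 'm'=='m', pos 3: 'y'=='y', pos 4: 'h'=='h', pos 5: 'i'=='i', pos 6: 'f'=='f'
Differing positions: 1
Hamming distance: 1


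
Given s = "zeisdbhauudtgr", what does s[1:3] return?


Input string: 'zeisdbhauudtgr'
Operation: slice [1:3]
Extract characters: s[1]='e', s[2]='i'
Result: ei


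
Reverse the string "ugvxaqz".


Input string: 'ugvxaqz'
Operation: reverse character order
Original order: 'u' -> 'g' -> 'v' -> 'x' -> 'a' -> 'q' -> 'z'
Reversed order: 'z' -> 'q' -> 'a' -> 'x' -> 'v' -> 'g' -> 'u'
Result: zqaxvgu


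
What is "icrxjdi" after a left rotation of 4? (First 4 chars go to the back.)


Input: 'icrxjdi', shift = 4
Operation: split at index 4 and swap parts
Front part s[0:4] = 'icrx'
Back part s[4:] = 'jdi'
Rotated = back + front = 'jdi' + 'icrx'
Result: jdiicrx


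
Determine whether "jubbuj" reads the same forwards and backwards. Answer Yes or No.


Input string: 'jubbuj'
Reversed: 'jubbuj'
Compare pairs: s[0]='j' vs s[5]='j' (match), s[1]='u' vs s[4]='u' (match), s[2]='b' vs s[3]='b' (match)
Palindrome: Yes


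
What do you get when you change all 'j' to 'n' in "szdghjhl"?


Input string: 'szdghjhl'
Operation: replace 'j' with 'n'
Positions of 'j': 5
After replacement: szdghnhl


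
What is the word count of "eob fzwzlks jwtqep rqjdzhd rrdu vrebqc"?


Input string: 'eob fzwzlks jwtqep rqjdzhd rrdu vrebqc'
Operation: split by spaces
Words found: 'eob', 'fzwzlks', 'jwtqep', 'rqjdzhd', 'rrdu', 'vrebqc'
Word count: 6
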